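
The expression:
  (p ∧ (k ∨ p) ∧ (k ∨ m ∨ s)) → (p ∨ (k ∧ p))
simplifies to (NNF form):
True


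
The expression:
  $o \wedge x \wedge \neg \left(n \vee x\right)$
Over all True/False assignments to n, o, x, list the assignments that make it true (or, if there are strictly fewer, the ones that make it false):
is never true.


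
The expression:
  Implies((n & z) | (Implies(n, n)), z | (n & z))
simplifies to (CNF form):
z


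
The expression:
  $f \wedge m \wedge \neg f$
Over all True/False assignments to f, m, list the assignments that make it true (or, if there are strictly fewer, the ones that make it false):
is never true.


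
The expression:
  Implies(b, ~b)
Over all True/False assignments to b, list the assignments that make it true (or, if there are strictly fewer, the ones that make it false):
is true only for:
  b=False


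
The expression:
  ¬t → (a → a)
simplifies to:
True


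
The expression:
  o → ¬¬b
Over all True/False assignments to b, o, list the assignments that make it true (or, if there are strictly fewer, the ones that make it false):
is false only for:
  b=False, o=True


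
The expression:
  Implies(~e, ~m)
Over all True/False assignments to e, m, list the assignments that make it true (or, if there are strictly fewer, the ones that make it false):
is false only for:
  e=False, m=True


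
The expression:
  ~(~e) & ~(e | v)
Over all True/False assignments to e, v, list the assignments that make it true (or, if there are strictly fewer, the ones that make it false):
is never true.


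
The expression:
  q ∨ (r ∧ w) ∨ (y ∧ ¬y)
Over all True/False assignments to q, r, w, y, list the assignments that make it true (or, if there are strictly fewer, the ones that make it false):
is false only for:
  q=False, r=False, w=False, y=False;
  q=False, r=False, w=False, y=True;
  q=False, r=False, w=True, y=False;
  q=False, r=False, w=True, y=True;
  q=False, r=True, w=False, y=False;
  q=False, r=True, w=False, y=True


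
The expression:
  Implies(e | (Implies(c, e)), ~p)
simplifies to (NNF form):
~p | (c & ~e)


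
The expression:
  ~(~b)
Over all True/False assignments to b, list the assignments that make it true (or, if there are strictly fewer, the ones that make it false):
is true only for:
  b=True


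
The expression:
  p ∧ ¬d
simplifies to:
p ∧ ¬d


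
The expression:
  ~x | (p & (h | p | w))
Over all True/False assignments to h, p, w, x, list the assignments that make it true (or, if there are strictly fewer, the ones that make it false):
is false only for:
  h=False, p=False, w=False, x=True;
  h=False, p=False, w=True, x=True;
  h=True, p=False, w=False, x=True;
  h=True, p=False, w=True, x=True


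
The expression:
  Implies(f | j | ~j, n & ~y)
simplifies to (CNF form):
n & ~y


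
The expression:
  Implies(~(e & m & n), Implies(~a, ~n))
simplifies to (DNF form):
a | ~n | (e & m)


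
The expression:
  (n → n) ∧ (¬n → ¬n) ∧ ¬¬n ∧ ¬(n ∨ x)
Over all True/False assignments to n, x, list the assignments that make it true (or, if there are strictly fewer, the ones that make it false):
is never true.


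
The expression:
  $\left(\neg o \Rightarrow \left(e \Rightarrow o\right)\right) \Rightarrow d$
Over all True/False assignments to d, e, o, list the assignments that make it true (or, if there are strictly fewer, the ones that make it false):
is false only for:
  d=False, e=False, o=False;
  d=False, e=False, o=True;
  d=False, e=True, o=True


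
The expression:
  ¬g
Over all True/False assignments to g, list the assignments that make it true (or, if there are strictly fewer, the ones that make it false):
is true only for:
  g=False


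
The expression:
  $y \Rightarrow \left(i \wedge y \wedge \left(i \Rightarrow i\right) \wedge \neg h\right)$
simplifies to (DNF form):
$\left(i \wedge \neg h\right) \vee \neg y$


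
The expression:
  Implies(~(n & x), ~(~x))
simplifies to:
x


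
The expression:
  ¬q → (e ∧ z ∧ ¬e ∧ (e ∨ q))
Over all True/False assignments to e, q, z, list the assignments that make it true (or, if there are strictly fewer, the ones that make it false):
is true only for:
  e=False, q=True, z=False;
  e=False, q=True, z=True;
  e=True, q=True, z=False;
  e=True, q=True, z=True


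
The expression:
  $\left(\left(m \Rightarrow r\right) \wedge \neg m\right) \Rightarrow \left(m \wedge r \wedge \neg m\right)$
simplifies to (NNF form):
$m$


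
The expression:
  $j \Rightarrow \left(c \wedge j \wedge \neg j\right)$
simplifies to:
$\neg j$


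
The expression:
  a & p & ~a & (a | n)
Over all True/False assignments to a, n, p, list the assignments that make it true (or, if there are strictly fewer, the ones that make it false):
is never true.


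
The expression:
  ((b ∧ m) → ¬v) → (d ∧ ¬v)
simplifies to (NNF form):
(d ∧ ¬v) ∨ (b ∧ m ∧ v)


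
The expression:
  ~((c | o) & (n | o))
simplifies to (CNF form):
~o & (~c | ~n)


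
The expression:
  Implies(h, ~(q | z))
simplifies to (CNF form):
(~h | ~q) & (~h | ~z)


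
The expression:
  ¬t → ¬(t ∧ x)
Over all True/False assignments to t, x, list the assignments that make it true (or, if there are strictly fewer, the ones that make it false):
is always true.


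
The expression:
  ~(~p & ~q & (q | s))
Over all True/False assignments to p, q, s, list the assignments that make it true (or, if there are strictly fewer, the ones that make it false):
is false only for:
  p=False, q=False, s=True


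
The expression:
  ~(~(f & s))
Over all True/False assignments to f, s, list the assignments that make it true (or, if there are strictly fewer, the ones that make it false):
is true only for:
  f=True, s=True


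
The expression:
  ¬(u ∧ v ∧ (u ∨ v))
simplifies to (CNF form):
¬u ∨ ¬v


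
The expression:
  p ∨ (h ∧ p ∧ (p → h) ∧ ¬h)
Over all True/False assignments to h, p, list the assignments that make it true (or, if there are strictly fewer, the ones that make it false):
is true only for:
  h=False, p=True;
  h=True, p=True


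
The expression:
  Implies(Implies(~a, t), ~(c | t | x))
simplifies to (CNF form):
~t & (~a | ~c) & (~a | ~x)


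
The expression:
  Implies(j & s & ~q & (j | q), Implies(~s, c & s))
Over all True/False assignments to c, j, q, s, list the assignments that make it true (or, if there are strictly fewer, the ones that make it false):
is always true.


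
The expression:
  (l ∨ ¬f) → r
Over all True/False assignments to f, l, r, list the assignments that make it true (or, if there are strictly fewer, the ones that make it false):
is false only for:
  f=False, l=False, r=False;
  f=False, l=True, r=False;
  f=True, l=True, r=False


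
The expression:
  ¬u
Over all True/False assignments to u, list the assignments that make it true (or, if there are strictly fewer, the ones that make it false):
is true only for:
  u=False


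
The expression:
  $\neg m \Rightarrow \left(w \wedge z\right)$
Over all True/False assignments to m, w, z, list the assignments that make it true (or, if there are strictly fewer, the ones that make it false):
is false only for:
  m=False, w=False, z=False;
  m=False, w=False, z=True;
  m=False, w=True, z=False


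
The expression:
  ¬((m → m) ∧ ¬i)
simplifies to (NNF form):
i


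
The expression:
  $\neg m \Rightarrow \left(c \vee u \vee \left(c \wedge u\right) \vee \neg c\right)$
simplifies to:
$\text{True}$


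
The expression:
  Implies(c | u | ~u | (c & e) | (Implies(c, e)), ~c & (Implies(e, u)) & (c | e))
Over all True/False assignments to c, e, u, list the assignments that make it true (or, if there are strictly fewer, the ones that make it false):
is true only for:
  c=False, e=True, u=True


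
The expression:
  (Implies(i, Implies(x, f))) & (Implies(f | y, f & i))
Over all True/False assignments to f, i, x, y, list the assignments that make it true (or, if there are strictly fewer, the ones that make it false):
is true only for:
  f=False, i=False, x=False, y=False;
  f=False, i=False, x=True, y=False;
  f=False, i=True, x=False, y=False;
  f=True, i=True, x=False, y=False;
  f=True, i=True, x=False, y=True;
  f=True, i=True, x=True, y=False;
  f=True, i=True, x=True, y=True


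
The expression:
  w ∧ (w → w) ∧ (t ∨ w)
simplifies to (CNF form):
w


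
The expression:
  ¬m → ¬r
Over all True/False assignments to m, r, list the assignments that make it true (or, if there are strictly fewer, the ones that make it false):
is false only for:
  m=False, r=True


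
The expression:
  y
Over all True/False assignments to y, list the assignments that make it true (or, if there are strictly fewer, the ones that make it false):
is true only for:
  y=True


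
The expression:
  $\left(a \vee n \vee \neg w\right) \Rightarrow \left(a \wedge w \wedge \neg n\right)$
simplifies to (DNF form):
$w \wedge \neg n$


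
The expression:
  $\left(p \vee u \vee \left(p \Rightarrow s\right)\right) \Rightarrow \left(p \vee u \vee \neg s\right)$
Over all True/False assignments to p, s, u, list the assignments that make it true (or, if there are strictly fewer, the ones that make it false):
is false only for:
  p=False, s=True, u=False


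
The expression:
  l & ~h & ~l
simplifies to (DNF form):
False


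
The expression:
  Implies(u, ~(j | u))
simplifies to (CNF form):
~u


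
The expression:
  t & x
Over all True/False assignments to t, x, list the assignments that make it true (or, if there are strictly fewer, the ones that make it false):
is true only for:
  t=True, x=True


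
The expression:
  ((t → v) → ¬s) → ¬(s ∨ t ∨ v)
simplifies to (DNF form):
(s ∧ v) ∨ (¬t ∧ ¬v)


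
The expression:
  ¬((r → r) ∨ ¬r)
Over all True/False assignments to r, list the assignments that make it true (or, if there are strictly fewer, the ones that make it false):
is never true.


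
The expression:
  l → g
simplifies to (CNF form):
g ∨ ¬l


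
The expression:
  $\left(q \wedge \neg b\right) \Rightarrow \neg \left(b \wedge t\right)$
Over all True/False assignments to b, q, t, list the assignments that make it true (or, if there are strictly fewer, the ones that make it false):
is always true.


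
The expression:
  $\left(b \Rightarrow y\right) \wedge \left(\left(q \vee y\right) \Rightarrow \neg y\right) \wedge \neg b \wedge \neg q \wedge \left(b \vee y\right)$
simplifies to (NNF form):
$\text{False}$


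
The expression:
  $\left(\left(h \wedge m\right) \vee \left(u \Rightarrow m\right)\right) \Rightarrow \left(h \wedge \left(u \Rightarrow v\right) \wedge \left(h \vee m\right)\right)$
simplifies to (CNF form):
$\left(h \vee u\right) \wedge \left(h \vee \neg m\right) \wedge \left(v \vee \neg m \vee \neg u\right)$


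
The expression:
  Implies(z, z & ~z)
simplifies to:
~z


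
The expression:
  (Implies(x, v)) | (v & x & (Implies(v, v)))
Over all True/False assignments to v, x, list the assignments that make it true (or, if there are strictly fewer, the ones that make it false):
is false only for:
  v=False, x=True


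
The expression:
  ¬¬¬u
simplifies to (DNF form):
¬u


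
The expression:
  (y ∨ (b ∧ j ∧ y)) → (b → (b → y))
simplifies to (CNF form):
True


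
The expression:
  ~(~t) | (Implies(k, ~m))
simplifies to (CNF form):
t | ~k | ~m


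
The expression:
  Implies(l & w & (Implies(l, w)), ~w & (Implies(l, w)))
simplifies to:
~l | ~w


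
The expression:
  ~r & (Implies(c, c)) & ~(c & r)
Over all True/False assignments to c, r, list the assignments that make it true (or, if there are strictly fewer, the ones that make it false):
is true only for:
  c=False, r=False;
  c=True, r=False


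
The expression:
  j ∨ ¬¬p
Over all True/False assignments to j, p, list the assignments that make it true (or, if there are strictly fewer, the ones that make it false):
is false only for:
  j=False, p=False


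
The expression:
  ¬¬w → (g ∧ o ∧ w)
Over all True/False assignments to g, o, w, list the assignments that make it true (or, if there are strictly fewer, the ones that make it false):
is false only for:
  g=False, o=False, w=True;
  g=False, o=True, w=True;
  g=True, o=False, w=True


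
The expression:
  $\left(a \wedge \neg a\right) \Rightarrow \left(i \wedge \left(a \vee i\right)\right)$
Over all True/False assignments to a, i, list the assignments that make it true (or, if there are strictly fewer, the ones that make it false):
is always true.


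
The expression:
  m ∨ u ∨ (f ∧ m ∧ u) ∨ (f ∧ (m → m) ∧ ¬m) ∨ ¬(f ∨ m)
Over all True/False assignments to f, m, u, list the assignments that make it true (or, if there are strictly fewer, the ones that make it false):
is always true.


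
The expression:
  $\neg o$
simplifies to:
$\neg o$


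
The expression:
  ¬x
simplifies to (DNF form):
¬x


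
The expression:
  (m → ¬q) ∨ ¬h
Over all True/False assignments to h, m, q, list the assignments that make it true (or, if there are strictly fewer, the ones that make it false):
is false only for:
  h=True, m=True, q=True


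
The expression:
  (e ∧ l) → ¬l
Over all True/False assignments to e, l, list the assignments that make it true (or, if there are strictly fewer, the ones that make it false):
is false only for:
  e=True, l=True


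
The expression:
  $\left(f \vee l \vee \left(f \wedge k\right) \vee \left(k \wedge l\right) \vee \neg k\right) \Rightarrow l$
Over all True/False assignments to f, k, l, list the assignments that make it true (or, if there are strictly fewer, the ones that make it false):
is false only for:
  f=False, k=False, l=False;
  f=True, k=False, l=False;
  f=True, k=True, l=False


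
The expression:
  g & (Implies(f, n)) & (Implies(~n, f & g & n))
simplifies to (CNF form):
g & n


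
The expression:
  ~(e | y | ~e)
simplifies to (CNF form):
False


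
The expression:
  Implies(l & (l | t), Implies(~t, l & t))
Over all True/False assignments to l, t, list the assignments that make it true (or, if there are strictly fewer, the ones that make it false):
is false only for:
  l=True, t=False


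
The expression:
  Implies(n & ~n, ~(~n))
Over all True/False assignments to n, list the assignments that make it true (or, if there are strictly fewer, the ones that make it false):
is always true.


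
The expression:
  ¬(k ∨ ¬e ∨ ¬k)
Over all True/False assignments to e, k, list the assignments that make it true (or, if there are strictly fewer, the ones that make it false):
is never true.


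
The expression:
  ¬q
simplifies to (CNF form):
¬q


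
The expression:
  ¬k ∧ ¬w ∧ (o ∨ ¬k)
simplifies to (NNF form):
¬k ∧ ¬w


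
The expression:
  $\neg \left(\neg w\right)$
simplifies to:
$w$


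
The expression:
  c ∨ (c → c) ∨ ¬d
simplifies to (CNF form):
True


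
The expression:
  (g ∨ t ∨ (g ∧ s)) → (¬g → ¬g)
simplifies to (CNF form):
True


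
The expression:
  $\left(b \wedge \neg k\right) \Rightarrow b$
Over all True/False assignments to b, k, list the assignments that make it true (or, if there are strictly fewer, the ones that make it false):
is always true.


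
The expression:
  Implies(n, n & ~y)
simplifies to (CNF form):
~n | ~y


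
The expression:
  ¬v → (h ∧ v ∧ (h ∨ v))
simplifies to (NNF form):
v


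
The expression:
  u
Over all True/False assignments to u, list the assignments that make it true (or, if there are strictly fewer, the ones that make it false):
is true only for:
  u=True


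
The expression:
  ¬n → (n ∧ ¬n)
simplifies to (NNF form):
n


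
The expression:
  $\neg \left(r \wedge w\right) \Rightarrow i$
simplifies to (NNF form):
$i \vee \left(r \wedge w\right)$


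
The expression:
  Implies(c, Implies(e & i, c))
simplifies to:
True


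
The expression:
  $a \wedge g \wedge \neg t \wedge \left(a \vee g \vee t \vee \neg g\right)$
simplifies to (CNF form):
$a \wedge g \wedge \neg t$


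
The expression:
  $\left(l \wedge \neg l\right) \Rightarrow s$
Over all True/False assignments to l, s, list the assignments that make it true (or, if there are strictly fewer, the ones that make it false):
is always true.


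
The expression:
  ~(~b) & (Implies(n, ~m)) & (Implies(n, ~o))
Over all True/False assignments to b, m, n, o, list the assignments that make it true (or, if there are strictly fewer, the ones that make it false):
is true only for:
  b=True, m=False, n=False, o=False;
  b=True, m=False, n=False, o=True;
  b=True, m=False, n=True, o=False;
  b=True, m=True, n=False, o=False;
  b=True, m=True, n=False, o=True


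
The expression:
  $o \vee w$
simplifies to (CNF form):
$o \vee w$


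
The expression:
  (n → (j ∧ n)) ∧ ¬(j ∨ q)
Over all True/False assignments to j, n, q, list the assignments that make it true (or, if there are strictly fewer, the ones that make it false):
is true only for:
  j=False, n=False, q=False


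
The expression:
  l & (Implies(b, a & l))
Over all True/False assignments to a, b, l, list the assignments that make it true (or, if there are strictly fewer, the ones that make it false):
is true only for:
  a=False, b=False, l=True;
  a=True, b=False, l=True;
  a=True, b=True, l=True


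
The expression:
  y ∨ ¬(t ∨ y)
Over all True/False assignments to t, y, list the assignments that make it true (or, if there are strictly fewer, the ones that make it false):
is false only for:
  t=True, y=False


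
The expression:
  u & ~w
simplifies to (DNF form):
u & ~w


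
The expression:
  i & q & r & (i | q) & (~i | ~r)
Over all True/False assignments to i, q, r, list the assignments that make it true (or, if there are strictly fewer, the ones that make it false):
is never true.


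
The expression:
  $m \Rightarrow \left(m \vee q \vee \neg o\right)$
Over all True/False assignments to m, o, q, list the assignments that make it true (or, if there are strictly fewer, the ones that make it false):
is always true.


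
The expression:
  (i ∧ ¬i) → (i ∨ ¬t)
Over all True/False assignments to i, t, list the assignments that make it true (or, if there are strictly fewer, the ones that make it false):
is always true.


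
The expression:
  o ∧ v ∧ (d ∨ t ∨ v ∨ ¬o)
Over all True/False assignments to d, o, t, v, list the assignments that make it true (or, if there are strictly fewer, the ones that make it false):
is true only for:
  d=False, o=True, t=False, v=True;
  d=False, o=True, t=True, v=True;
  d=True, o=True, t=False, v=True;
  d=True, o=True, t=True, v=True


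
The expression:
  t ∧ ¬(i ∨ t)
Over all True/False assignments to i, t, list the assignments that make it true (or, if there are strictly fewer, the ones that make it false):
is never true.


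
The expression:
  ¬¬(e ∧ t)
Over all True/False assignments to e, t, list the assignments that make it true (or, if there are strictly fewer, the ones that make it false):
is true only for:
  e=True, t=True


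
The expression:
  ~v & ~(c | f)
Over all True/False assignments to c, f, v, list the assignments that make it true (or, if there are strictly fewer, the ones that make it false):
is true only for:
  c=False, f=False, v=False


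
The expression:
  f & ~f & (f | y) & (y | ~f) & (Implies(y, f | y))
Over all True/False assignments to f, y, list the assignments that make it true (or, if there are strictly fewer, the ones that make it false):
is never true.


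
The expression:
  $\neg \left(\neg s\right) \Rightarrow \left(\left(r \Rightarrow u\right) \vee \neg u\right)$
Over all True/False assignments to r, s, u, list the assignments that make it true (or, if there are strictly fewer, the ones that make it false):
is always true.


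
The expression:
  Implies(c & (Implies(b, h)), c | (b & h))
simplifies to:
True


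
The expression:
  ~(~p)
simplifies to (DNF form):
p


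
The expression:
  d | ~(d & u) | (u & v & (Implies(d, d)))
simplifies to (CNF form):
True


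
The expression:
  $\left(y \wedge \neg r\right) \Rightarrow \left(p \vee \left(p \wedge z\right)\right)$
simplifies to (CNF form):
$p \vee r \vee \neg y$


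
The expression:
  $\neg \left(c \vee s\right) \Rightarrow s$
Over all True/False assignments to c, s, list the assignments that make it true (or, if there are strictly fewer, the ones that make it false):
is false only for:
  c=False, s=False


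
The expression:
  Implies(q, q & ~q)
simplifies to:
~q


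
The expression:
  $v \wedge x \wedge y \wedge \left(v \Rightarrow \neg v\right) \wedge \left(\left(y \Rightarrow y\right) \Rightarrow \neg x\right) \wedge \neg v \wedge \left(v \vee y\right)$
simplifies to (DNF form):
$\text{False}$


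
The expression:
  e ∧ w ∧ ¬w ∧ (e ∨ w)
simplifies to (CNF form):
False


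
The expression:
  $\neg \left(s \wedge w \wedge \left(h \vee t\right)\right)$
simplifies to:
$\left(\neg h \wedge \neg t\right) \vee \neg s \vee \neg w$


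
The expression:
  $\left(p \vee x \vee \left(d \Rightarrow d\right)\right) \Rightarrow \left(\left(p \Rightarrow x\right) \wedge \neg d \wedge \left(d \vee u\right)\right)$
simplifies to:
$u \wedge \neg d \wedge \left(x \vee \neg p\right)$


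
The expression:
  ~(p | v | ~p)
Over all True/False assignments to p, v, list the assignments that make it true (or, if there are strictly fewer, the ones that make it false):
is never true.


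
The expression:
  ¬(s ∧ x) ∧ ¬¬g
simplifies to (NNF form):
g ∧ (¬s ∨ ¬x)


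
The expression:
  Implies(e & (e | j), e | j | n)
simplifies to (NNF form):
True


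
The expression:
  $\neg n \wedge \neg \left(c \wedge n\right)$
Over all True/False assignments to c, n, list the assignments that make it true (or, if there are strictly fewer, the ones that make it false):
is true only for:
  c=False, n=False;
  c=True, n=False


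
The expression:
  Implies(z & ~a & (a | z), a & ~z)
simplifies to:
a | ~z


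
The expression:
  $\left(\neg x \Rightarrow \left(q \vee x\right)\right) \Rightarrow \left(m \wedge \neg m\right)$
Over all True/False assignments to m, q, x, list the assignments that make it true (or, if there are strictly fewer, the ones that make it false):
is true only for:
  m=False, q=False, x=False;
  m=True, q=False, x=False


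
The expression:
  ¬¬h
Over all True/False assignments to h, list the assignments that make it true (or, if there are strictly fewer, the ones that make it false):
is true only for:
  h=True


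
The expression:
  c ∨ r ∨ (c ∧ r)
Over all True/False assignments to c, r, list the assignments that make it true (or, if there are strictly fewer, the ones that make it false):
is false only for:
  c=False, r=False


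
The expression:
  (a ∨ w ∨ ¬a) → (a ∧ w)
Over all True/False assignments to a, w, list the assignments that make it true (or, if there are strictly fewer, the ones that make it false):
is true only for:
  a=True, w=True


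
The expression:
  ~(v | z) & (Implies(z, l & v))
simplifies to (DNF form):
~v & ~z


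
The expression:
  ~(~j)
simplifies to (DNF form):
j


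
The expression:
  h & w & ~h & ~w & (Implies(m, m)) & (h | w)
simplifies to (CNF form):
False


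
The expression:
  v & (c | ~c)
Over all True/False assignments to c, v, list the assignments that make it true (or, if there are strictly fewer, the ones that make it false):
is true only for:
  c=False, v=True;
  c=True, v=True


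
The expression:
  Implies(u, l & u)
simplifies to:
l | ~u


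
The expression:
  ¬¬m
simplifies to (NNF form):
m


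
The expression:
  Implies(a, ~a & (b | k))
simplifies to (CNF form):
~a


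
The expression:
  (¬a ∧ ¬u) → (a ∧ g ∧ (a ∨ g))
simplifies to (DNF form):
a ∨ u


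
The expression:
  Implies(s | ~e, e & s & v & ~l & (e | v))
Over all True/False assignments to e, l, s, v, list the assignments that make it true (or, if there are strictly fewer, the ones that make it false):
is true only for:
  e=True, l=False, s=False, v=False;
  e=True, l=False, s=False, v=True;
  e=True, l=False, s=True, v=True;
  e=True, l=True, s=False, v=False;
  e=True, l=True, s=False, v=True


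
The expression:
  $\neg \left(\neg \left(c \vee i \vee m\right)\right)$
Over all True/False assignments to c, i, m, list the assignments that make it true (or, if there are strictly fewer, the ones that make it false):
is false only for:
  c=False, i=False, m=False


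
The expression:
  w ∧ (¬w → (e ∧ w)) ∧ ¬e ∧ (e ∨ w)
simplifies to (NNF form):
w ∧ ¬e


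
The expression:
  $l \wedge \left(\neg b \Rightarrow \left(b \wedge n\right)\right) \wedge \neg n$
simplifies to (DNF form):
$b \wedge l \wedge \neg n$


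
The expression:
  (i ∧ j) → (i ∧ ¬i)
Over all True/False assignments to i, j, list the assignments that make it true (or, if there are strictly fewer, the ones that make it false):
is false only for:
  i=True, j=True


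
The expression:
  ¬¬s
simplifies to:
s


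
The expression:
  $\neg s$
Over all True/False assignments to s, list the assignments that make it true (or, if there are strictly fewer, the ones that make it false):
is true only for:
  s=False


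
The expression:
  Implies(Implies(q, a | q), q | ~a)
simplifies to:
q | ~a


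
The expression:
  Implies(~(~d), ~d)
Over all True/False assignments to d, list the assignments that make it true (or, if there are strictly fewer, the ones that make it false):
is true only for:
  d=False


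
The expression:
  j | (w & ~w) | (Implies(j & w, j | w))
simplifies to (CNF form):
True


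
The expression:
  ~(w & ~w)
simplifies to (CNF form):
True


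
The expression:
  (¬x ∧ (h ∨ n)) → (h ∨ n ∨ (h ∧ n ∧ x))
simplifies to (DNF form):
True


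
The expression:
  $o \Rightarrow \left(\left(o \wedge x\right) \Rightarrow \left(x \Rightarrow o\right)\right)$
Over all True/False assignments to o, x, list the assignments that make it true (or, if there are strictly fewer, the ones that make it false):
is always true.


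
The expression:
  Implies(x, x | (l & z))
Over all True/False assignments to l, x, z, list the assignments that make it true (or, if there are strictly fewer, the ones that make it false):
is always true.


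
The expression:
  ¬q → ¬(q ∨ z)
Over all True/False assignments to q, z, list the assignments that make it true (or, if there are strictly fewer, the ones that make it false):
is false only for:
  q=False, z=True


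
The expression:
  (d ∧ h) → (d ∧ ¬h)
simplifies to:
¬d ∨ ¬h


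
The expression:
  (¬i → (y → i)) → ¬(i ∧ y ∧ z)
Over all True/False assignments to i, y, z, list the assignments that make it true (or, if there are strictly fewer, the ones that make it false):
is false only for:
  i=True, y=True, z=True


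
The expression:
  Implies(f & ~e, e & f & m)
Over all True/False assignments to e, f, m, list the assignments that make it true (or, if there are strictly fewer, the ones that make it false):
is false only for:
  e=False, f=True, m=False;
  e=False, f=True, m=True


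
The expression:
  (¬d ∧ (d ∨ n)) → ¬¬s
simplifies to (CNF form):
d ∨ s ∨ ¬n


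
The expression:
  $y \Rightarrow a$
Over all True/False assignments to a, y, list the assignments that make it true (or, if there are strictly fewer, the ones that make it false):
is false only for:
  a=False, y=True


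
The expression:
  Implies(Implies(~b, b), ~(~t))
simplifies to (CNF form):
t | ~b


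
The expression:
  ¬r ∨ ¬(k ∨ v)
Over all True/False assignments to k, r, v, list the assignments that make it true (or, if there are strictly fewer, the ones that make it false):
is false only for:
  k=False, r=True, v=True;
  k=True, r=True, v=False;
  k=True, r=True, v=True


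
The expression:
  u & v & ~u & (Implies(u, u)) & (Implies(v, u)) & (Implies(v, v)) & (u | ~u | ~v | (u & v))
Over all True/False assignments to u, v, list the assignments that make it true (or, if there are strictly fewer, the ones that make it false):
is never true.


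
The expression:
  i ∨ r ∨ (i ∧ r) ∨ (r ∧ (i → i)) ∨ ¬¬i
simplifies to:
i ∨ r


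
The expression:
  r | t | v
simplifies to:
r | t | v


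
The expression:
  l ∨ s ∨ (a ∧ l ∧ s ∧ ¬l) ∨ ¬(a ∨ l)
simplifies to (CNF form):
l ∨ s ∨ ¬a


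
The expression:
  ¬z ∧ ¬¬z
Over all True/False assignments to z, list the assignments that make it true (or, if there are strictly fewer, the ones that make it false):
is never true.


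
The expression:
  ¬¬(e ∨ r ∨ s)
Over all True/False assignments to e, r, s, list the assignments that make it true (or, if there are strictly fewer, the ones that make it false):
is false only for:
  e=False, r=False, s=False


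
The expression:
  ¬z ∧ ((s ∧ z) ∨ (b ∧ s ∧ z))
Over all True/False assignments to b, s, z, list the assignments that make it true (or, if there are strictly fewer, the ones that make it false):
is never true.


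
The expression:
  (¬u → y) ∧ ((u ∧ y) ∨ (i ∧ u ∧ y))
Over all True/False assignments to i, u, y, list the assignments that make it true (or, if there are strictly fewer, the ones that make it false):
is true only for:
  i=False, u=True, y=True;
  i=True, u=True, y=True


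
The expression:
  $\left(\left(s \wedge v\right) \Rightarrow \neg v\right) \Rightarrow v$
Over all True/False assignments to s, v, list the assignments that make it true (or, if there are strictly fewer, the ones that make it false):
is true only for:
  s=False, v=True;
  s=True, v=True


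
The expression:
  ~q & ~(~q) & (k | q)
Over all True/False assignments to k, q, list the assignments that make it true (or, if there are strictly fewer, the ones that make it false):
is never true.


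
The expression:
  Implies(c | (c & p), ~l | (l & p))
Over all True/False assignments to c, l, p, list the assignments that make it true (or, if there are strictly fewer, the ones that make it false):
is false only for:
  c=True, l=True, p=False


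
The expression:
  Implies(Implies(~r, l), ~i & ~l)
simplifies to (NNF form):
~l & (~i | ~r)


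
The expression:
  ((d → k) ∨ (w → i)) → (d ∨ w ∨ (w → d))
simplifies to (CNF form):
True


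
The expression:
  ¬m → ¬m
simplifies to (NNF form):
True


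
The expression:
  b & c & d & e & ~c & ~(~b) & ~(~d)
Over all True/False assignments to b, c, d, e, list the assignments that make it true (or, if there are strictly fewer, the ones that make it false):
is never true.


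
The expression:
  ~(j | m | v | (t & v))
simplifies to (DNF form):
~j & ~m & ~v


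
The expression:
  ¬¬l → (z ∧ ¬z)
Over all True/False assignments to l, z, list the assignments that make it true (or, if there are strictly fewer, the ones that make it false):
is true only for:
  l=False, z=False;
  l=False, z=True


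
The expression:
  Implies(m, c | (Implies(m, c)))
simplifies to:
c | ~m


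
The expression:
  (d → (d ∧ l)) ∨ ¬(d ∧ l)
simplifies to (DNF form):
True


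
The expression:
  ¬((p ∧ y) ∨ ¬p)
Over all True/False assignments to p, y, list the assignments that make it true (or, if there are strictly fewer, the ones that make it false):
is true only for:
  p=True, y=False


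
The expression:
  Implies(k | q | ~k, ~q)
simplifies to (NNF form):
~q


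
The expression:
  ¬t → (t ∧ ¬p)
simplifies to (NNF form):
t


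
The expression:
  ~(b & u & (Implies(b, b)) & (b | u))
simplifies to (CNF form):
~b | ~u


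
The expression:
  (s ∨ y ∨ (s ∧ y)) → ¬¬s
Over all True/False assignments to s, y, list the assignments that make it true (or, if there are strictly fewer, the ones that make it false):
is false only for:
  s=False, y=True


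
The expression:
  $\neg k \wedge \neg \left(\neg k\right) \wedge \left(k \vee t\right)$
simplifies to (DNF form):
$\text{False}$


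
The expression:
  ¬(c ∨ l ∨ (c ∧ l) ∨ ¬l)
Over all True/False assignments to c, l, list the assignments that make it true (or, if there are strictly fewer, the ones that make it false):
is never true.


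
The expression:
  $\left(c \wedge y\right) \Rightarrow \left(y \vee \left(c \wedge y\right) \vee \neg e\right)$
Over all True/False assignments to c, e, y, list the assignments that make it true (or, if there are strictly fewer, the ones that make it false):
is always true.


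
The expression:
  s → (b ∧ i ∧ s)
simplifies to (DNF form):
(b ∧ i) ∨ ¬s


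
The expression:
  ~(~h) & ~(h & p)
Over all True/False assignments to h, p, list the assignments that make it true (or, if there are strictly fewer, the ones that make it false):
is true only for:
  h=True, p=False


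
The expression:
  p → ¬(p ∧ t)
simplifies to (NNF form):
¬p ∨ ¬t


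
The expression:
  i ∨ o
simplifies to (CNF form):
i ∨ o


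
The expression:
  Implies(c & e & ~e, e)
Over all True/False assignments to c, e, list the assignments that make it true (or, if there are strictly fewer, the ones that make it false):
is always true.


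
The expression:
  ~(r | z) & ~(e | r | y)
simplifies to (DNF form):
~e & ~r & ~y & ~z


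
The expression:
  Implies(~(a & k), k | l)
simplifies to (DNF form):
k | l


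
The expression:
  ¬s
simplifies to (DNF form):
¬s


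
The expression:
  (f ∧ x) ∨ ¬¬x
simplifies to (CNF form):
x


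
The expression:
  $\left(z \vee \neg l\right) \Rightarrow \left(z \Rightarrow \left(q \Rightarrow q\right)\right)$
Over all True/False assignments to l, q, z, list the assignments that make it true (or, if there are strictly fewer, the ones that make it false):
is always true.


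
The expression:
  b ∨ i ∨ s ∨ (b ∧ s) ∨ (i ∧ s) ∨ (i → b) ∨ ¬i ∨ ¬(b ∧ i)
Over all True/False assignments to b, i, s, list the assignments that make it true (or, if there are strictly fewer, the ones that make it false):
is always true.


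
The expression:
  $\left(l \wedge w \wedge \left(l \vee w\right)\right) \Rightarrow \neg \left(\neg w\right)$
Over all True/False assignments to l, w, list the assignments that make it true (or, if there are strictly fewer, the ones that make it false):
is always true.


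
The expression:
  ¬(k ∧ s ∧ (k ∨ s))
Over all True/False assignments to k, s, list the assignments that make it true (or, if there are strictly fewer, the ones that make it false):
is false only for:
  k=True, s=True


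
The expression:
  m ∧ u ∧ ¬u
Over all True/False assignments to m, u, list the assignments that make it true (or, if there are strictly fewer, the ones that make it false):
is never true.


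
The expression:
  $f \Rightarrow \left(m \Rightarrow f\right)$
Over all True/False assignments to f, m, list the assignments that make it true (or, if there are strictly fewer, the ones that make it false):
is always true.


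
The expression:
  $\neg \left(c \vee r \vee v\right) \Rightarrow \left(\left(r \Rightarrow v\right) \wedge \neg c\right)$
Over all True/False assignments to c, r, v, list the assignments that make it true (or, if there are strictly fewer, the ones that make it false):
is always true.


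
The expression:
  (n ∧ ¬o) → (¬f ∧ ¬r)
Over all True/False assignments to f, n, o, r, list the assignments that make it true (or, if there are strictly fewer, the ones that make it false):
is false only for:
  f=False, n=True, o=False, r=True;
  f=True, n=True, o=False, r=False;
  f=True, n=True, o=False, r=True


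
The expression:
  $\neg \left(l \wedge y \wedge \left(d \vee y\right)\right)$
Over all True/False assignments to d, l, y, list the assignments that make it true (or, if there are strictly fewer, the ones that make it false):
is false only for:
  d=False, l=True, y=True;
  d=True, l=True, y=True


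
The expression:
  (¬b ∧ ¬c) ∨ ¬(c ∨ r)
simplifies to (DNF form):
(¬b ∧ ¬c) ∨ (¬c ∧ ¬r)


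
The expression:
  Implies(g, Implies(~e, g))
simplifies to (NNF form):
True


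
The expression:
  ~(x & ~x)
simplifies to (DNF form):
True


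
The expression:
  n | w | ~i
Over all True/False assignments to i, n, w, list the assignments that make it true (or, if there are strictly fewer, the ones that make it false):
is false only for:
  i=True, n=False, w=False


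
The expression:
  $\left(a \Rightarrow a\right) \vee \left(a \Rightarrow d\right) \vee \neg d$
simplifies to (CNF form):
$\text{True}$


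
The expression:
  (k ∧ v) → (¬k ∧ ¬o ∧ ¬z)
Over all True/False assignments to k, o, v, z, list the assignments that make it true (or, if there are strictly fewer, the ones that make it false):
is false only for:
  k=True, o=False, v=True, z=False;
  k=True, o=False, v=True, z=True;
  k=True, o=True, v=True, z=False;
  k=True, o=True, v=True, z=True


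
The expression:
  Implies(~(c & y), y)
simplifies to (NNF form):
y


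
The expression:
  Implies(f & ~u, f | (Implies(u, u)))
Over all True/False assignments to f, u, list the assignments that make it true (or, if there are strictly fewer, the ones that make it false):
is always true.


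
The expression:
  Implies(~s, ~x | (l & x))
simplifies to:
l | s | ~x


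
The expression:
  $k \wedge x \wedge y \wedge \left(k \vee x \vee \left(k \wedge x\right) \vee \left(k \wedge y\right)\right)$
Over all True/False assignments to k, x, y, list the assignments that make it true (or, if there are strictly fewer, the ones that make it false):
is true only for:
  k=True, x=True, y=True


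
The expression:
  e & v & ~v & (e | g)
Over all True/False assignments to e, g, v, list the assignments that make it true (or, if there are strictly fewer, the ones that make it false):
is never true.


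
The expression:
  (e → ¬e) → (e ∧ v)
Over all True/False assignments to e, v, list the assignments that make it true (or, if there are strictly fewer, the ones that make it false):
is true only for:
  e=True, v=False;
  e=True, v=True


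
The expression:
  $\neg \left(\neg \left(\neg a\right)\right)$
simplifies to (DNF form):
$\neg a$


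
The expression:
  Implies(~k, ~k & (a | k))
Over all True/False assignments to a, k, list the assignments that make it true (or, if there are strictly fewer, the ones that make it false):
is false only for:
  a=False, k=False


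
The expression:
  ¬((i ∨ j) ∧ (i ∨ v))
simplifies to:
¬i ∧ (¬j ∨ ¬v)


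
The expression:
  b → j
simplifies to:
j ∨ ¬b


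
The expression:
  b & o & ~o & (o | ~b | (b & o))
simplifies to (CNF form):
False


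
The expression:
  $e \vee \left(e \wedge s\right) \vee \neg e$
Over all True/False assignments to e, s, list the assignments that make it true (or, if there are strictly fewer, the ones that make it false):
is always true.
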